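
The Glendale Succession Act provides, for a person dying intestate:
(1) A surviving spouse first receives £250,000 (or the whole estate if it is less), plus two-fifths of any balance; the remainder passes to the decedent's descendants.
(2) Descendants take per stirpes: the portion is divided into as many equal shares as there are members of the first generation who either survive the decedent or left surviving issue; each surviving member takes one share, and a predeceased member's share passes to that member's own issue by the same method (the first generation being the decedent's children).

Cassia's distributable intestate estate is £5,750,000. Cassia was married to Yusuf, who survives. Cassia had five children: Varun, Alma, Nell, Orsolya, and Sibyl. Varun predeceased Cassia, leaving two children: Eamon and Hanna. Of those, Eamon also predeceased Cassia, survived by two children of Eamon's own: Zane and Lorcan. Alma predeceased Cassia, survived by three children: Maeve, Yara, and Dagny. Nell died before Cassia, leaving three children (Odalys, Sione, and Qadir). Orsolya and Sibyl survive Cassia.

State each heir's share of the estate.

Yusuf first takes £250,000, leaving a balance of £5,500,000. Yusuf then takes two-fifths of the balance (£2,200,000), for a total of £2,450,000. The remaining £3,300,000 passes to the descendants.
The descendants' portion (£3,300,000) is divided into 5 shares of £660,000: Orsolya and Sibyl each take £660,000; Varun's £660,000 share passes to Varun's issue; Alma's £660,000 share passes to Alma's issue; Nell's £660,000 share passes to Nell's issue.
Varun's share (£660,000) is divided into 2 shares of £330,000: Hanna takes £330,000; Eamon's £330,000 share passes to Eamon's issue.
Eamon's share (£330,000) is divided into 2 shares of £165,000: Zane and Lorcan each take £165,000.
Alma's share (£660,000) is divided into 3 shares of £220,000: Maeve, Yara, and Dagny each take £220,000.
Nell's share (£660,000) is divided into 3 shares of £220,000: Odalys, Sione, and Qadir each take £220,000.

Yusuf: £2,450,000; Zane: £165,000; Lorcan: £165,000; Hanna: £330,000; Maeve: £220,000; Yara: £220,000; Dagny: £220,000; Odalys: £220,000; Sione: £220,000; Qadir: £220,000; Orsolya: £660,000; Sibyl: £660,000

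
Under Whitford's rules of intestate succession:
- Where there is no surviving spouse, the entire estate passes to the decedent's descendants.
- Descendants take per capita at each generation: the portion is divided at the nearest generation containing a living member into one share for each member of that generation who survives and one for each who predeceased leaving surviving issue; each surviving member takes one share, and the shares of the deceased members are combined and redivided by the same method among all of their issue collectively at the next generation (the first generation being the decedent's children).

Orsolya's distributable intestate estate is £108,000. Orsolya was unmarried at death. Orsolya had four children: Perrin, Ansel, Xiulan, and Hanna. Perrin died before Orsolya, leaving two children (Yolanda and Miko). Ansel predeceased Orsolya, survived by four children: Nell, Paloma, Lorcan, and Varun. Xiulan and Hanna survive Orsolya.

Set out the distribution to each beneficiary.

The entire £108,000 passes to the descendants.
That amount (£108,000) is divided at the children's generation into 4 shares of £27,000. Xiulan and Hanna each take £27,000. The 2 shares of the deceased (Perrin and Ansel) are combined into a pool of £54,000.
That pool (£54,000) is divided at the grandchildren's generation equally among Yolanda, Miko, Nell, Paloma, Lorcan, and Varun: £9,000 each.

Yolanda: £9,000; Miko: £9,000; Nell: £9,000; Paloma: £9,000; Lorcan: £9,000; Varun: £9,000; Xiulan: £27,000; Hanna: £27,000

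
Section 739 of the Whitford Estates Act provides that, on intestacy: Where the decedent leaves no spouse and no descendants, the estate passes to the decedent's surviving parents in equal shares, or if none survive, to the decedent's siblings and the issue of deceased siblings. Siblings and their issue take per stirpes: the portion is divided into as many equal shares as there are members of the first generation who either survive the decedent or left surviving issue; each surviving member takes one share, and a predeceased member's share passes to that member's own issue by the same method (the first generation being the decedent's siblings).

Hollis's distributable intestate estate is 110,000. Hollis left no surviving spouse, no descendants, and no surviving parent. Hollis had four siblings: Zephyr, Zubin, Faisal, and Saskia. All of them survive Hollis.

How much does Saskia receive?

Saskia receives 27,500.

The entire 110,000 passes to the siblings and their issue.
That amount (110,000) is divided into 4 shares of 27,500: Zephyr, Zubin, Faisal, and Saskia each take 27,500.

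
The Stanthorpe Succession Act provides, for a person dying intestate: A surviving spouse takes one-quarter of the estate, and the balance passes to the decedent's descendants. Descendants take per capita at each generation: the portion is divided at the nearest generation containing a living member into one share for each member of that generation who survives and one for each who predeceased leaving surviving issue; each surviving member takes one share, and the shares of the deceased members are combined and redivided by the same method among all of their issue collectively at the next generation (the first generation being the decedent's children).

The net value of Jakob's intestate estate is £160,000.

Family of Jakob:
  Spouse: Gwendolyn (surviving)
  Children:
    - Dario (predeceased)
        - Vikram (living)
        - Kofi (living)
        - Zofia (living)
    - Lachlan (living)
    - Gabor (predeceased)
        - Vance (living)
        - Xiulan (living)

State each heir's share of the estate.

Gwendolyn: £40,000; Vikram: £16,000; Kofi: £16,000; Zofia: £16,000; Lachlan: £40,000; Vance: £16,000; Xiulan: £16,000

Gwendolyn takes one-quarter of £160,000 = £40,000. The remaining £120,000 passes to the descendants.
The descendants' portion (£120,000) is divided at the children's generation into 3 shares of £40,000. Lachlan takes £40,000. The 2 shares of the deceased (Dario and Gabor) are combined into a pool of £80,000.
That pool (£80,000) is divided at the grandchildren's generation equally among Vikram, Kofi, Zofia, Vance, and Xiulan: £16,000 each.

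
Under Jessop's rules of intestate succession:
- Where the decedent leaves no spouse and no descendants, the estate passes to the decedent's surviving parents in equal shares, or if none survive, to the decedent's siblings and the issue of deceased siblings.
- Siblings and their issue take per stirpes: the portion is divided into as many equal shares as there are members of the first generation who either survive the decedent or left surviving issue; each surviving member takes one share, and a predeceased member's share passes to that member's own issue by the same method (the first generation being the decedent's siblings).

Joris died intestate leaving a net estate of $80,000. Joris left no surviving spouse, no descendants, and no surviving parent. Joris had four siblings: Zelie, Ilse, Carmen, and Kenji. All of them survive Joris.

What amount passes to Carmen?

Carmen receives $20,000.

The entire $80,000 passes to the siblings and their issue.
That amount ($80,000) is divided into 4 shares of $20,000: Zelie, Ilse, Carmen, and Kenji each take $20,000.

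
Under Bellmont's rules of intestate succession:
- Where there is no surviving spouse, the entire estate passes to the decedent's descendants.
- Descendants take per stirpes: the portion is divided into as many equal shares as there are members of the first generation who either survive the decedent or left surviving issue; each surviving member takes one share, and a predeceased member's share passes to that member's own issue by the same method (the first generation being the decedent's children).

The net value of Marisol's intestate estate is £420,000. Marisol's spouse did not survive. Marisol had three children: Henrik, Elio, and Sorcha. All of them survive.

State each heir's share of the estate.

Henrik: £140,000; Elio: £140,000; Sorcha: £140,000

The entire £420,000 passes to the descendants.
That amount (£420,000) is divided into 3 shares of £140,000: Henrik, Elio, and Sorcha each take £140,000.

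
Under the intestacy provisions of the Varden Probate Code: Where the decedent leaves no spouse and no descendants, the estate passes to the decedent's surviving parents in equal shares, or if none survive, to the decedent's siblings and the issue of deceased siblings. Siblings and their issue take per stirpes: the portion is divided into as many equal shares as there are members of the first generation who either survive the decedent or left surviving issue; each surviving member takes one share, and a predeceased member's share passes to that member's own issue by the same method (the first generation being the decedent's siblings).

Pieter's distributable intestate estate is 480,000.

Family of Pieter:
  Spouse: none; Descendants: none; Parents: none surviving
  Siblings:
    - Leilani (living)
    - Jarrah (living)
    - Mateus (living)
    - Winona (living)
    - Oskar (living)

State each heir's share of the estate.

Leilani: 96,000; Jarrah: 96,000; Mateus: 96,000; Winona: 96,000; Oskar: 96,000

The entire 480,000 passes to the siblings and their issue.
That amount (480,000) is divided into 5 shares of 96,000: Leilani, Jarrah, Mateus, Winona, and Oskar each take 96,000.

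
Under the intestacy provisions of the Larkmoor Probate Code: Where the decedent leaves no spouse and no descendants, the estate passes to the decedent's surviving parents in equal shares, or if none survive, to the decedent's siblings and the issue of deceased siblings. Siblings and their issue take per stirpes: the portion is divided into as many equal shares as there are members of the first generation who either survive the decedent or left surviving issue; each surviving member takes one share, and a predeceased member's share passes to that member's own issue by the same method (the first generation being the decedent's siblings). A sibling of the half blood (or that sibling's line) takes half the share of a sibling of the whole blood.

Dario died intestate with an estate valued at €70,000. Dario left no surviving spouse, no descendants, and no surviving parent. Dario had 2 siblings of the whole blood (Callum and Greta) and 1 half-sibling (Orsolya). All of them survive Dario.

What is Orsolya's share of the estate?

The entire €70,000 passes to the siblings and their issue.
Counting each half-blood sibling's line as half a unit, there are 5/2 units in €70,000, so one unit is €28,000. Whole-blood lines (Callum and Greta) take €28,000 each; half-blood lines (Orsolya) take €14,000 each.

Orsolya receives €14,000.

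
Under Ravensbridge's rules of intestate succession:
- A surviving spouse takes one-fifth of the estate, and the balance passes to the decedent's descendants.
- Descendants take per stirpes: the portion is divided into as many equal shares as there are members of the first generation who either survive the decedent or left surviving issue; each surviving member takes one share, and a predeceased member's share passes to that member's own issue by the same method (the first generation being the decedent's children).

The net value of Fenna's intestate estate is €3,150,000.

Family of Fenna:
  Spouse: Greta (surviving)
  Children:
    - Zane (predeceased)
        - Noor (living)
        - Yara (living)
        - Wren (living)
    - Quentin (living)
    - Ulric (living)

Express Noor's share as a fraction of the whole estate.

Noor receives 4/45 of the estate.

Greta takes one-fifth of €3,150,000 = €630,000. The remaining €2,520,000 passes to the descendants.
The descendants' portion (€2,520,000) is divided into 3 shares of €840,000: Quentin and Ulric each take €840,000; Zane's €840,000 share passes to Zane's issue.
Zane's share (€840,000) is divided into 3 shares of €280,000: Noor, Yara, and Wren each take €280,000.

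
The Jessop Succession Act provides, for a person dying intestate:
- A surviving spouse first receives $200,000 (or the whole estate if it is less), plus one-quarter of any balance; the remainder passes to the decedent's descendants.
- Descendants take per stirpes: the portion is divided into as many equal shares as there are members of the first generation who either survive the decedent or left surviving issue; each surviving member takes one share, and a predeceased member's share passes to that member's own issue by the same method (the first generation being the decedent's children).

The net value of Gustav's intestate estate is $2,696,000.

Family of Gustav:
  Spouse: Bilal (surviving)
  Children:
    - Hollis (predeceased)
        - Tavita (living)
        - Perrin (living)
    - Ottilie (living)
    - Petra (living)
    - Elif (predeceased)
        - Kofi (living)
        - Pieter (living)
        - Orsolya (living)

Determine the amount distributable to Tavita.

Tavita receives $234,000.

Bilal first takes $200,000, leaving a balance of $2,496,000. Bilal then takes one-quarter of the balance ($624,000), for a total of $824,000. The remaining $1,872,000 passes to the descendants.
The descendants' portion ($1,872,000) is divided into 4 shares of $468,000: Ottilie and Petra each take $468,000; Hollis's $468,000 share passes to Hollis's issue; Elif's $468,000 share passes to Elif's issue.
Hollis's share ($468,000) is divided into 2 shares of $234,000: Tavita and Perrin each take $234,000.
Elif's share ($468,000) is divided into 3 shares of $156,000: Kofi, Pieter, and Orsolya each take $156,000.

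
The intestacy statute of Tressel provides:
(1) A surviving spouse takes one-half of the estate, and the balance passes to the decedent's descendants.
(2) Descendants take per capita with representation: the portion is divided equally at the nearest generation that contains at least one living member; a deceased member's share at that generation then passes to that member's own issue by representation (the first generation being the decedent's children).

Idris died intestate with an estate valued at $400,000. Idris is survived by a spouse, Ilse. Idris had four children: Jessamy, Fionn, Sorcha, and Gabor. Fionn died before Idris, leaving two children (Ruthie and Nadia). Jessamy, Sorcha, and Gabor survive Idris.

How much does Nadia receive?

Nadia receives $25,000.

Ilse takes one-half of $400,000 = $200,000. The remaining $200,000 passes to the descendants.
The descendants' portion ($200,000) is divided into 4 shares of $50,000: Jessamy, Sorcha, and Gabor each take $50,000; Fionn's $50,000 share passes to Fionn's issue.
Fionn's share ($50,000) is divided into 2 shares of $25,000: Ruthie and Nadia each take $25,000.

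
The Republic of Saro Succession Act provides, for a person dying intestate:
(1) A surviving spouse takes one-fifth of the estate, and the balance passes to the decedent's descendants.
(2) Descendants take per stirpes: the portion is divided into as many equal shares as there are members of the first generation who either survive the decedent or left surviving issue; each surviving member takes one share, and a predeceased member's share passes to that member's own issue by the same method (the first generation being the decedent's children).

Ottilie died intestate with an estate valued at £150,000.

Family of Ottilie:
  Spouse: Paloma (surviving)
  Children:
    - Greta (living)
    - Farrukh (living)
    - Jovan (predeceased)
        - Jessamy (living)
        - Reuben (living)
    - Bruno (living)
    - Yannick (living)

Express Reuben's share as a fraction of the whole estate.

Reuben receives 2/25 of the estate.

Paloma takes one-fifth of £150,000 = £30,000. The remaining £120,000 passes to the descendants.
The descendants' portion (£120,000) is divided into 5 shares of £24,000: Greta, Farrukh, Bruno, and Yannick each take £24,000; Jovan's £24,000 share passes to Jovan's issue.
Jovan's share (£24,000) is divided into 2 shares of £12,000: Jessamy and Reuben each take £12,000.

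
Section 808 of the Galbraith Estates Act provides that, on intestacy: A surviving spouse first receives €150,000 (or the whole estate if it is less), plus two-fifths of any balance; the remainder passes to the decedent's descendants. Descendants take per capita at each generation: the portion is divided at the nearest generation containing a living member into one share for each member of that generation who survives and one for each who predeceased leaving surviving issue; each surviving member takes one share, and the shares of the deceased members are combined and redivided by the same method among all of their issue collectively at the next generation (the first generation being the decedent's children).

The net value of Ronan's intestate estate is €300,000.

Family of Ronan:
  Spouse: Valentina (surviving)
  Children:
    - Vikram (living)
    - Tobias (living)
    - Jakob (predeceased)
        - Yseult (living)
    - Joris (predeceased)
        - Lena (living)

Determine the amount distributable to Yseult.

Yseult receives €22,500.

Valentina first takes €150,000, leaving a balance of €150,000. Valentina then takes two-fifths of the balance (€60,000), for a total of €210,000. The remaining €90,000 passes to the descendants.
The descendants' portion (€90,000) is divided at the children's generation into 4 shares of €22,500. Vikram and Tobias each take €22,500. The 2 shares of the deceased (Jakob and Joris) are combined into a pool of €45,000.
That pool (€45,000) is divided at the grandchildren's generation equally among Yseult and Lena: €22,500 each.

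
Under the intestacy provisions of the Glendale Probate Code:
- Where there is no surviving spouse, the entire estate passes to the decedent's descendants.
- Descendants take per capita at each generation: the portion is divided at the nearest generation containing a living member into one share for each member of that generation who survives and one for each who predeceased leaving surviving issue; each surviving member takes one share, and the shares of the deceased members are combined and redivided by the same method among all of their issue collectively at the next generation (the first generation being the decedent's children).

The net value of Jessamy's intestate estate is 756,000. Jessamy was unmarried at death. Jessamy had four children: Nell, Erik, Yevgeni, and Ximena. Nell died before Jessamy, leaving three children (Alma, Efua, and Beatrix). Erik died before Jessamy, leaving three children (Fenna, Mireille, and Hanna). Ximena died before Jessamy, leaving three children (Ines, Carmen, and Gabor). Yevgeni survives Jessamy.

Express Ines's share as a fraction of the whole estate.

The entire 756,000 passes to the descendants.
That amount (756,000) is divided at the children's generation into 4 shares of 189,000. Yevgeni takes 189,000. The 3 shares of the deceased (Nell, Erik, and Ximena) are combined into a pool of 567,000.
That pool (567,000) is divided at the grandchildren's generation equally among Alma, Efua, Beatrix, Fenna, Mireille, Hanna, Ines, Carmen, and Gabor: 63,000 each.

Ines receives 1/12 of the estate.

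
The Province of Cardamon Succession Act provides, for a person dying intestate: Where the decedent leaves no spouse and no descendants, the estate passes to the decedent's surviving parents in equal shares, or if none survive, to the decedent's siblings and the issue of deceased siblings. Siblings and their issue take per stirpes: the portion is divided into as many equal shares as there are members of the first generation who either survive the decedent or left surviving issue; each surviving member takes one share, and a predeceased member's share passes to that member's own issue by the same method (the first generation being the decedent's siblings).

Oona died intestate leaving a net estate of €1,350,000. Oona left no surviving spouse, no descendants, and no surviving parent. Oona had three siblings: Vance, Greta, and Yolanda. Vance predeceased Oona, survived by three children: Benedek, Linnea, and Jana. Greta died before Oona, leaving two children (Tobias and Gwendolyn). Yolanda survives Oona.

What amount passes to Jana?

The entire €1,350,000 passes to the siblings and their issue.
That amount (€1,350,000) is divided into 3 shares of €450,000: Yolanda takes €450,000; Vance's €450,000 share passes to Vance's issue; Greta's €450,000 share passes to Greta's issue.
Vance's share (€450,000) is divided into 3 shares of €150,000: Benedek, Linnea, and Jana each take €150,000.
Greta's share (€450,000) is divided into 2 shares of €225,000: Tobias and Gwendolyn each take €225,000.

Jana receives €150,000.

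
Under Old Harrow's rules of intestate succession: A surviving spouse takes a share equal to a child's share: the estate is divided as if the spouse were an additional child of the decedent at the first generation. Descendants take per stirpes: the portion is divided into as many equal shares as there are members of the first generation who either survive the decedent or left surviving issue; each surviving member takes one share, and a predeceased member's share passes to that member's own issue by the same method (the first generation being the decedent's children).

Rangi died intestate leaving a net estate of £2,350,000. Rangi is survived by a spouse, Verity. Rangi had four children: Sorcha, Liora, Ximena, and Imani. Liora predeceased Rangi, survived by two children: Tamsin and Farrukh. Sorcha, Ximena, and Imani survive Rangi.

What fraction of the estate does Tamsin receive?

Tamsin receives 1/10 of the estate.

The spouse counts as an additional share at the children's level, so there are 5 primary shares of £470,000. Verity takes one such share (£470,000).
The children's combined portion (£1,880,000) is divided into 4 shares of £470,000: Sorcha, Ximena, and Imani each take £470,000; Liora's £470,000 share passes to Liora's issue.
Liora's share (£470,000) is divided into 2 shares of £235,000: Tamsin and Farrukh each take £235,000.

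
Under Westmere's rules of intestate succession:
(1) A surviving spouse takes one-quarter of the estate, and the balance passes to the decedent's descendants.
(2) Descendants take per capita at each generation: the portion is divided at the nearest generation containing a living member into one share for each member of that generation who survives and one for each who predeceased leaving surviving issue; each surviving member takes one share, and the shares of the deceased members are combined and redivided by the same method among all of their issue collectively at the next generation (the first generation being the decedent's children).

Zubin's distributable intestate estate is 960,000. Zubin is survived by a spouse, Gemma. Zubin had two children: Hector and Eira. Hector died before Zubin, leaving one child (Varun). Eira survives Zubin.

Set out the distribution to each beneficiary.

Gemma takes one-quarter of 960,000 = 240,000. The remaining 720,000 passes to the descendants.
The descendants' portion (720,000) is divided at the children's generation into 2 shares of 360,000. Eira takes 360,000. The remaining share for the deceased Hector (360,000) is carried to the next generation.
That pool (360,000) passes entirely to Varun, the sole taker at the grandchildren's generation.

Gemma: 240,000; Varun: 360,000; Eira: 360,000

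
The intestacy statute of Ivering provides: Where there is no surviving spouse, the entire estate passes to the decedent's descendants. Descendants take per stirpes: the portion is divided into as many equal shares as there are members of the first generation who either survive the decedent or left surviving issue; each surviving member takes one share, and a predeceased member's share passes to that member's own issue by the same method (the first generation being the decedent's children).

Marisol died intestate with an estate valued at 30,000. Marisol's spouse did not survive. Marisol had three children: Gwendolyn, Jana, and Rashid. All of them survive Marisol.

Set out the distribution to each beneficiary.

Gwendolyn: 10,000; Jana: 10,000; Rashid: 10,000

The entire 30,000 passes to the descendants.
That amount (30,000) is divided into 3 shares of 10,000: Gwendolyn, Jana, and Rashid each take 10,000.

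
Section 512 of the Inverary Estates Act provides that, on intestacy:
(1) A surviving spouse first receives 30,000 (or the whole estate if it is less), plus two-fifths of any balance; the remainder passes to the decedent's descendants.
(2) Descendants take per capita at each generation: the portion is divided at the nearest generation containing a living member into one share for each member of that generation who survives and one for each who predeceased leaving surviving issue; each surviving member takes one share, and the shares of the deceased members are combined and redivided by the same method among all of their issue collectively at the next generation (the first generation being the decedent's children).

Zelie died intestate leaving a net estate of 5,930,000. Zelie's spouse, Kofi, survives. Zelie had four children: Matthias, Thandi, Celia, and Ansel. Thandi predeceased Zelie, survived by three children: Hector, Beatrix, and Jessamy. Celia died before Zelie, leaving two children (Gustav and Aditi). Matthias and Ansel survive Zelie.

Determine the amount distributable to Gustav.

Kofi first takes 30,000, leaving a balance of 5,900,000. Kofi then takes two-fifths of the balance (2,360,000), for a total of 2,390,000. The remaining 3,540,000 passes to the descendants.
The descendants' portion (3,540,000) is divided at the children's generation into 4 shares of 885,000. Matthias and Ansel each take 885,000. The 2 shares of the deceased (Thandi and Celia) are combined into a pool of 1,770,000.
That pool (1,770,000) is divided at the grandchildren's generation equally among Hector, Beatrix, Jessamy, Gustav, and Aditi: 354,000 each.

Gustav receives 354,000.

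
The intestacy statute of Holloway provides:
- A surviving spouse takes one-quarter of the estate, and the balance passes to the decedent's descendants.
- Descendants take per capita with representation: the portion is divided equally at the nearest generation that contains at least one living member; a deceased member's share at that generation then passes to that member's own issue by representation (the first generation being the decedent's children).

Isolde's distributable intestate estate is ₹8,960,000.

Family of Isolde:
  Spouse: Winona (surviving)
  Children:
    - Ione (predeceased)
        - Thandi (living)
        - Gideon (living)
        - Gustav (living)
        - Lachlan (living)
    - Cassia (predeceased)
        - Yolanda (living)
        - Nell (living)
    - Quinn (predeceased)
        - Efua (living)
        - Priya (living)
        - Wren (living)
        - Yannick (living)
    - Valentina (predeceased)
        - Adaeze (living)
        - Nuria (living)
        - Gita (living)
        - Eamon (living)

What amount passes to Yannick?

Yannick receives ₹480,000.

Winona takes one-quarter of ₹8,960,000 = ₹2,240,000. The remaining ₹6,720,000 passes to the descendants.
No child survives, so the initial division is made at the grandchildren's generation.
The descendants' portion (₹6,720,000) is divided into 14 shares of ₹480,000: Thandi, Gideon, Gustav, Lachlan, Yolanda, Nell, Efua, Priya, Wren, Yannick, Adaeze, Nuria, Gita, and Eamon each take ₹480,000.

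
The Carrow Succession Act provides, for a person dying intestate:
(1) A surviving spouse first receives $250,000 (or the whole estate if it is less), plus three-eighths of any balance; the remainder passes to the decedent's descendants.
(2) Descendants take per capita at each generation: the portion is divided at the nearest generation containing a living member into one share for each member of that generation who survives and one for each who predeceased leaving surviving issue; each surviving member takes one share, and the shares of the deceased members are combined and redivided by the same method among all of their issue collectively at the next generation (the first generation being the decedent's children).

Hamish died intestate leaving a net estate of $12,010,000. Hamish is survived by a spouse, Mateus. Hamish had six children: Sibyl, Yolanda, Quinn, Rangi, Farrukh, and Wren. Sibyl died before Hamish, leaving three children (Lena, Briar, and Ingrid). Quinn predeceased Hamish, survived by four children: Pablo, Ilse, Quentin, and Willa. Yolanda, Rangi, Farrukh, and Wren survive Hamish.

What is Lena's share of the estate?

Mateus first takes $250,000, leaving a balance of $11,760,000. Mateus then takes three-eighths of the balance ($4,410,000), for a total of $4,660,000. The remaining $7,350,000 passes to the descendants.
The descendants' portion ($7,350,000) is divided at the children's generation into 6 shares of $1,225,000. Yolanda, Rangi, Farrukh, and Wren each take $1,225,000. The 2 shares of the deceased (Sibyl and Quinn) are combined into a pool of $2,450,000.
That pool ($2,450,000) is divided at the grandchildren's generation equally among Lena, Briar, Ingrid, Pablo, Ilse, Quentin, and Willa: $350,000 each.

Lena receives $350,000.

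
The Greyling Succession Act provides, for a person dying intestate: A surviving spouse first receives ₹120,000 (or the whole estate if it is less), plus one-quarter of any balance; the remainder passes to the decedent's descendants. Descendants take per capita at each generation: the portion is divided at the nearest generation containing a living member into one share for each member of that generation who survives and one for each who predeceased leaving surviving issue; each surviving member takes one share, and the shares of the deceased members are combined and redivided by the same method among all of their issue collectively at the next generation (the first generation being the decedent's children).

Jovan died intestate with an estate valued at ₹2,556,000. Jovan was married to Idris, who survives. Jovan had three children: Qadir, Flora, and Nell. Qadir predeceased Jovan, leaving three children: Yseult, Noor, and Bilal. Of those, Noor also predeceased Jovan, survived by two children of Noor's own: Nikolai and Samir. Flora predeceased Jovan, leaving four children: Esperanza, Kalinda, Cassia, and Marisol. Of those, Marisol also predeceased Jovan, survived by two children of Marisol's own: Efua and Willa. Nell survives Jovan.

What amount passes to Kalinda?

Kalinda receives ₹174,000.

Idris first takes ₹120,000, leaving a balance of ₹2,436,000. Idris then takes one-quarter of the balance (₹609,000), for a total of ₹729,000. The remaining ₹1,827,000 passes to the descendants.
The descendants' portion (₹1,827,000) is divided at the children's generation into 3 shares of ₹609,000. Nell takes ₹609,000. The 2 shares of the deceased (Qadir and Flora) are combined into a pool of ₹1,218,000.
That pool (₹1,218,000) is divided at the grandchildren's generation into 7 shares of ₹174,000. Yseult, Bilal, Esperanza, Kalinda, and Cassia each take ₹174,000. The 2 shares of the deceased (Noor and Marisol) are combined into a pool of ₹348,000.
That pool (₹348,000) is divided at the great-grandchildren's generation equally among Nikolai, Samir, Efua, and Willa: ₹87,000 each.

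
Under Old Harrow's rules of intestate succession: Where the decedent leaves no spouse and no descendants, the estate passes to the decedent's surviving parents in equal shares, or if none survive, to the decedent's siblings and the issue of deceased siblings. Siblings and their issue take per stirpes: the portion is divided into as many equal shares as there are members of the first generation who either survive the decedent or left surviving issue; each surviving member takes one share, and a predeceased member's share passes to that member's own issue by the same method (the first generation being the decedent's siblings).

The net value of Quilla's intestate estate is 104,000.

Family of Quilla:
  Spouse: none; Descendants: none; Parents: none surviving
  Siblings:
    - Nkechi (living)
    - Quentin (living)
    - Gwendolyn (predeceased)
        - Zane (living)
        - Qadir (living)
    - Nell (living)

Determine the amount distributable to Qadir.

The entire 104,000 passes to the siblings and their issue.
That amount (104,000) is divided into 4 shares of 26,000: Nkechi, Quentin, and Nell each take 26,000; Gwendolyn's 26,000 share passes to Gwendolyn's issue.
Gwendolyn's share (26,000) is divided into 2 shares of 13,000: Zane and Qadir each take 13,000.

Qadir receives 13,000.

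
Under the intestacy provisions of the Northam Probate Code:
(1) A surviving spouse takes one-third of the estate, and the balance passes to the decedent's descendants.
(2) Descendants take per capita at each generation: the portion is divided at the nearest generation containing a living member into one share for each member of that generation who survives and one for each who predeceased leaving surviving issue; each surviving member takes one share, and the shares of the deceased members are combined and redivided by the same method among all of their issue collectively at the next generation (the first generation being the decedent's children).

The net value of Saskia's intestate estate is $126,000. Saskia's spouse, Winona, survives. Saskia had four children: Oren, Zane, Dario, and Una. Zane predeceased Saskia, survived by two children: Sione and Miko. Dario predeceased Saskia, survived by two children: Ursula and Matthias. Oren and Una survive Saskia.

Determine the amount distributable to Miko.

Miko receives $10,500.

Winona takes one-third of $126,000 = $42,000. The remaining $84,000 passes to the descendants.
The descendants' portion ($84,000) is divided at the children's generation into 4 shares of $21,000. Oren and Una each take $21,000. The 2 shares of the deceased (Zane and Dario) are combined into a pool of $42,000.
That pool ($42,000) is divided at the grandchildren's generation equally among Sione, Miko, Ursula, and Matthias: $10,500 each.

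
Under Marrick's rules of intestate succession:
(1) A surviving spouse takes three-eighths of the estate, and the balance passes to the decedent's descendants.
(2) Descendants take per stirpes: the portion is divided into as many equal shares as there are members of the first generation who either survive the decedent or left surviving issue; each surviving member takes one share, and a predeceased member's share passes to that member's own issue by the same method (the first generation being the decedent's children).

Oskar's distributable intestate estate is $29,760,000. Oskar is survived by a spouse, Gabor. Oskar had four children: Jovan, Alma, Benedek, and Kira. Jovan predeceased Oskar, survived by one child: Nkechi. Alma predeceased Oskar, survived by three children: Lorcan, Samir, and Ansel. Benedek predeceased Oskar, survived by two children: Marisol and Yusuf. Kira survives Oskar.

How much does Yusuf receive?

Gabor takes three-eighths of $29,760,000 = $11,160,000. The remaining $18,600,000 passes to the descendants.
The descendants' portion ($18,600,000) is divided into 4 shares of $4,650,000: Kira takes $4,650,000; Jovan's $4,650,000 share passes to Jovan's issue; Alma's $4,650,000 share passes to Alma's issue; Benedek's $4,650,000 share passes to Benedek's issue.
Jovan's share ($4,650,000) passes entirely to Nkechi.
Alma's share ($4,650,000) is divided into 3 shares of $1,550,000: Lorcan, Samir, and Ansel each take $1,550,000.
Benedek's share ($4,650,000) is divided into 2 shares of $2,325,000: Marisol and Yusuf each take $2,325,000.

Yusuf receives $2,325,000.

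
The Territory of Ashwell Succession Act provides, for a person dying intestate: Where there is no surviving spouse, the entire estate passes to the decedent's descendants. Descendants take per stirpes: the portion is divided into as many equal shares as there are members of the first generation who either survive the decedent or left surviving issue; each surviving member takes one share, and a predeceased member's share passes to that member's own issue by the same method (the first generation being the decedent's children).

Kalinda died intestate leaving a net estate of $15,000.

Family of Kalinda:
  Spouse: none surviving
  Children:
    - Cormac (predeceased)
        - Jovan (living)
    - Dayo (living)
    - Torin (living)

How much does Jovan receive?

The entire $15,000 passes to the descendants.
That amount ($15,000) is divided into 3 shares of $5,000: Dayo and Torin each take $5,000; Cormac's $5,000 share passes to Cormac's issue.
Cormac's share ($5,000) passes entirely to Jovan.

Jovan receives $5,000.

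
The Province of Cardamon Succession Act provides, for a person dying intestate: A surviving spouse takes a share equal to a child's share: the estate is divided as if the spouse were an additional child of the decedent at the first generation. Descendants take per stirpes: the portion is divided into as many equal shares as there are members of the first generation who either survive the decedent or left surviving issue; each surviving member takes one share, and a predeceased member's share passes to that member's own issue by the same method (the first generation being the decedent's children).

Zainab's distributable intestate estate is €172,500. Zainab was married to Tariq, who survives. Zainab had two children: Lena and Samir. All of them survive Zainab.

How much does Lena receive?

Lena receives €57,500.

The spouse counts as an additional share at the children's level, so there are 3 primary shares of €57,500. Tariq takes one such share (€57,500).
The children's combined portion (€115,000) is divided into 2 shares of €57,500: Lena and Samir each take €57,500.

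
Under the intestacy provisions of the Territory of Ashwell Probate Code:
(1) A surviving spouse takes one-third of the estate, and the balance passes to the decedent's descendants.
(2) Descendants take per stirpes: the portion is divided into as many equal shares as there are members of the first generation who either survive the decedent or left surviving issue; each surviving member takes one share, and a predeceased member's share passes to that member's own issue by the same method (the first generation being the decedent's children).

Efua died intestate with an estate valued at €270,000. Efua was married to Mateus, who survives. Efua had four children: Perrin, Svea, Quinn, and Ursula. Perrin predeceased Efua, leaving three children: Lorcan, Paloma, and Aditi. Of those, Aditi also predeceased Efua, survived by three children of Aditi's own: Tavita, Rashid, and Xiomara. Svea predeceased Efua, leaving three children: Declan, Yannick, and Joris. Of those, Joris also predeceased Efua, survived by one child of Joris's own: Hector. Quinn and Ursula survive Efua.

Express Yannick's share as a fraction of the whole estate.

Yannick receives 1/18 of the estate.

Mateus takes one-third of €270,000 = €90,000. The remaining €180,000 passes to the descendants.
The descendants' portion (€180,000) is divided into 4 shares of €45,000: Quinn and Ursula each take €45,000; Perrin's €45,000 share passes to Perrin's issue; Svea's €45,000 share passes to Svea's issue.
Perrin's share (€45,000) is divided into 3 shares of €15,000: Lorcan and Paloma each take €15,000; Aditi's €15,000 share passes to Aditi's issue.
Aditi's share (€15,000) is divided into 3 shares of €5,000: Tavita, Rashid, and Xiomara each take €5,000.
Svea's share (€45,000) is divided into 3 shares of €15,000: Declan and Yannick each take €15,000; Joris's €15,000 share passes to Joris's issue.
Joris's share (€15,000) passes entirely to Hector.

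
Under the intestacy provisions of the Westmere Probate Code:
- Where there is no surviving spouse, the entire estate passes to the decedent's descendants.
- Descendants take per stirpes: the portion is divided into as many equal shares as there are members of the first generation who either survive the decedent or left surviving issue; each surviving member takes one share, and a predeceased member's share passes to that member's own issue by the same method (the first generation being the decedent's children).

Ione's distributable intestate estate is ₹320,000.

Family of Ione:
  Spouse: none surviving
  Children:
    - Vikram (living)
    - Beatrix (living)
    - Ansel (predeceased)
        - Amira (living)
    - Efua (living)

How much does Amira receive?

Amira receives ₹80,000.

The entire ₹320,000 passes to the descendants.
That amount (₹320,000) is divided into 4 shares of ₹80,000: Vikram, Beatrix, and Efua each take ₹80,000; Ansel's ₹80,000 share passes to Ansel's issue.
Ansel's share (₹80,000) passes entirely to Amira.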